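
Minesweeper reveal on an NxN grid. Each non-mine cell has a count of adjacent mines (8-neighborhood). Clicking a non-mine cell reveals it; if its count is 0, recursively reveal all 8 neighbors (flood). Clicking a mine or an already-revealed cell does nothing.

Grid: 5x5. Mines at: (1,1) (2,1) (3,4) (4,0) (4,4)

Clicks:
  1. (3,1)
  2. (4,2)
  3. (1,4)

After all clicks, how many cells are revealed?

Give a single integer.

Answer: 15

Derivation:
Click 1 (3,1) count=2: revealed 1 new [(3,1)] -> total=1
Click 2 (4,2) count=0: revealed 5 new [(3,2) (3,3) (4,1) (4,2) (4,3)] -> total=6
Click 3 (1,4) count=0: revealed 9 new [(0,2) (0,3) (0,4) (1,2) (1,3) (1,4) (2,2) (2,3) (2,4)] -> total=15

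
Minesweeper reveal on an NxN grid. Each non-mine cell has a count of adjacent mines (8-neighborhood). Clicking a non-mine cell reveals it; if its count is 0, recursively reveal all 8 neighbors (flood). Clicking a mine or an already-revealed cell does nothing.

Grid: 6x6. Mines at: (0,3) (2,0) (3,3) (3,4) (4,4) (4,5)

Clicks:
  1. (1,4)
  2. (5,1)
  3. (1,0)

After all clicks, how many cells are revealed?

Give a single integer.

Click 1 (1,4) count=1: revealed 1 new [(1,4)] -> total=1
Click 2 (5,1) count=0: revealed 11 new [(3,0) (3,1) (3,2) (4,0) (4,1) (4,2) (4,3) (5,0) (5,1) (5,2) (5,3)] -> total=12
Click 3 (1,0) count=1: revealed 1 new [(1,0)] -> total=13

Answer: 13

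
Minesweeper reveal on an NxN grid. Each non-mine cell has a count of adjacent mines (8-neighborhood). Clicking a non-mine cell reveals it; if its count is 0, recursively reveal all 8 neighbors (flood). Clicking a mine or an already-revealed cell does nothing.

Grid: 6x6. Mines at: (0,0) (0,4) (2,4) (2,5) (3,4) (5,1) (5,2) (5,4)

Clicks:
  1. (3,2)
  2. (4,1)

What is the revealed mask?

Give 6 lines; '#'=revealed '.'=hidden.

Click 1 (3,2) count=0: revealed 19 new [(0,1) (0,2) (0,3) (1,0) (1,1) (1,2) (1,3) (2,0) (2,1) (2,2) (2,3) (3,0) (3,1) (3,2) (3,3) (4,0) (4,1) (4,2) (4,3)] -> total=19
Click 2 (4,1) count=2: revealed 0 new [(none)] -> total=19

Answer: .###..
####..
####..
####..
####..
......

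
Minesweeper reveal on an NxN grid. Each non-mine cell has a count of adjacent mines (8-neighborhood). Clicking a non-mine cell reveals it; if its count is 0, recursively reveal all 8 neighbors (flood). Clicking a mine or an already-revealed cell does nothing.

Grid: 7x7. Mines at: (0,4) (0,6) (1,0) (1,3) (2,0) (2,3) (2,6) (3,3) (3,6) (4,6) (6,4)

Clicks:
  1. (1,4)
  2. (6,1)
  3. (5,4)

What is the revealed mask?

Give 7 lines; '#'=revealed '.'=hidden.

Answer: .......
....#..
.......
###....
####...
#####..
####...

Derivation:
Click 1 (1,4) count=3: revealed 1 new [(1,4)] -> total=1
Click 2 (6,1) count=0: revealed 15 new [(3,0) (3,1) (3,2) (4,0) (4,1) (4,2) (4,3) (5,0) (5,1) (5,2) (5,3) (6,0) (6,1) (6,2) (6,3)] -> total=16
Click 3 (5,4) count=1: revealed 1 new [(5,4)] -> total=17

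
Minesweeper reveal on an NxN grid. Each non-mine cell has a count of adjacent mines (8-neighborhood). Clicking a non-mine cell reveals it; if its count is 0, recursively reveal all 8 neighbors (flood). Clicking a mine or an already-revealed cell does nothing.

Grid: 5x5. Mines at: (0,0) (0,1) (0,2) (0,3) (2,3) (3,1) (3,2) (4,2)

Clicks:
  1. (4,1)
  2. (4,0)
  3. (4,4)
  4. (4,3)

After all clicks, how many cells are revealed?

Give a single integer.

Click 1 (4,1) count=3: revealed 1 new [(4,1)] -> total=1
Click 2 (4,0) count=1: revealed 1 new [(4,0)] -> total=2
Click 3 (4,4) count=0: revealed 4 new [(3,3) (3,4) (4,3) (4,4)] -> total=6
Click 4 (4,3) count=2: revealed 0 new [(none)] -> total=6

Answer: 6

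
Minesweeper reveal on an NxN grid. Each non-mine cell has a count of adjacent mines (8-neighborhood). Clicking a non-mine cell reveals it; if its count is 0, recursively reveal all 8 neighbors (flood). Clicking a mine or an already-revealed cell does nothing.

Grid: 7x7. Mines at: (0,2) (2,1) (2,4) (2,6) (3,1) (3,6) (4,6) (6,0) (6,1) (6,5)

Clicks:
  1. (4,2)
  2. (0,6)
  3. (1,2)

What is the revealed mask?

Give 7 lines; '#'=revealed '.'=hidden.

Click 1 (4,2) count=1: revealed 1 new [(4,2)] -> total=1
Click 2 (0,6) count=0: revealed 8 new [(0,3) (0,4) (0,5) (0,6) (1,3) (1,4) (1,5) (1,6)] -> total=9
Click 3 (1,2) count=2: revealed 1 new [(1,2)] -> total=10

Answer: ...####
..#####
.......
.......
..#....
.......
.......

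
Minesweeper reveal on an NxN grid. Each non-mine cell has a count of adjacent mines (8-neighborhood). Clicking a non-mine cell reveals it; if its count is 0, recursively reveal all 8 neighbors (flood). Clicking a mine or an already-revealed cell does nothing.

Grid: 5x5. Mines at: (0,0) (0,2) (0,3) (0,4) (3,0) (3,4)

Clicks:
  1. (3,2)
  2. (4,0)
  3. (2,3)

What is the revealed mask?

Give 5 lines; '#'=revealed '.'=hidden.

Answer: .....
.###.
.###.
.###.
####.

Derivation:
Click 1 (3,2) count=0: revealed 12 new [(1,1) (1,2) (1,3) (2,1) (2,2) (2,3) (3,1) (3,2) (3,3) (4,1) (4,2) (4,3)] -> total=12
Click 2 (4,0) count=1: revealed 1 new [(4,0)] -> total=13
Click 3 (2,3) count=1: revealed 0 new [(none)] -> total=13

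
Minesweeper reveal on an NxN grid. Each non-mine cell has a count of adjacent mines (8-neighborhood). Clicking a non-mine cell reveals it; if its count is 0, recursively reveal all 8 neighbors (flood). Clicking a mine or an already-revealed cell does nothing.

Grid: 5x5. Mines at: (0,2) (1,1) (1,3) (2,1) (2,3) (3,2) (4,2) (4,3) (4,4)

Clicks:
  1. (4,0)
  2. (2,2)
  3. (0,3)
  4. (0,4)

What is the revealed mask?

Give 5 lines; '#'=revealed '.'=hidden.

Answer: ...##
.....
..#..
##...
##...

Derivation:
Click 1 (4,0) count=0: revealed 4 new [(3,0) (3,1) (4,0) (4,1)] -> total=4
Click 2 (2,2) count=5: revealed 1 new [(2,2)] -> total=5
Click 3 (0,3) count=2: revealed 1 new [(0,3)] -> total=6
Click 4 (0,4) count=1: revealed 1 new [(0,4)] -> total=7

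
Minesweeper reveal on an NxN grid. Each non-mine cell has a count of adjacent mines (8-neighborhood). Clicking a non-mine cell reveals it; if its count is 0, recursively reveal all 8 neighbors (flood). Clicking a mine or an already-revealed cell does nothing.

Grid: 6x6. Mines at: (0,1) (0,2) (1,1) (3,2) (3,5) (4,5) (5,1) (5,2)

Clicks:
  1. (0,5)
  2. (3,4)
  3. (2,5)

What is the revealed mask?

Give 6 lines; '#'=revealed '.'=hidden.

Answer: ...###
...###
...###
....#.
......
......

Derivation:
Click 1 (0,5) count=0: revealed 9 new [(0,3) (0,4) (0,5) (1,3) (1,4) (1,5) (2,3) (2,4) (2,5)] -> total=9
Click 2 (3,4) count=2: revealed 1 new [(3,4)] -> total=10
Click 3 (2,5) count=1: revealed 0 new [(none)] -> total=10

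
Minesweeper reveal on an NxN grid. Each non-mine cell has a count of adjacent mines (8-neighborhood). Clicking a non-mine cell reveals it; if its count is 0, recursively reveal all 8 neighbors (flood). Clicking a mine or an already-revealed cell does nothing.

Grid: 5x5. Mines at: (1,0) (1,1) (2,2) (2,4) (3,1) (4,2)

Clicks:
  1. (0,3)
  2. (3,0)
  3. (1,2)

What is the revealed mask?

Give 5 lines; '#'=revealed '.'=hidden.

Click 1 (0,3) count=0: revealed 6 new [(0,2) (0,3) (0,4) (1,2) (1,3) (1,4)] -> total=6
Click 2 (3,0) count=1: revealed 1 new [(3,0)] -> total=7
Click 3 (1,2) count=2: revealed 0 new [(none)] -> total=7

Answer: ..###
..###
.....
#....
.....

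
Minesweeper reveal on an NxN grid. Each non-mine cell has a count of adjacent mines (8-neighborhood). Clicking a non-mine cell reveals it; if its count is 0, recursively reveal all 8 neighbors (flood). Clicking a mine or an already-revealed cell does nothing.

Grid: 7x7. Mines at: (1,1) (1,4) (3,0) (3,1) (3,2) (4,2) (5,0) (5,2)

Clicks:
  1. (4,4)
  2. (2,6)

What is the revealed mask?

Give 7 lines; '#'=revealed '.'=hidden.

Click 1 (4,4) count=0: revealed 24 new [(0,5) (0,6) (1,5) (1,6) (2,3) (2,4) (2,5) (2,6) (3,3) (3,4) (3,5) (3,6) (4,3) (4,4) (4,5) (4,6) (5,3) (5,4) (5,5) (5,6) (6,3) (6,4) (6,5) (6,6)] -> total=24
Click 2 (2,6) count=0: revealed 0 new [(none)] -> total=24

Answer: .....##
.....##
...####
...####
...####
...####
...####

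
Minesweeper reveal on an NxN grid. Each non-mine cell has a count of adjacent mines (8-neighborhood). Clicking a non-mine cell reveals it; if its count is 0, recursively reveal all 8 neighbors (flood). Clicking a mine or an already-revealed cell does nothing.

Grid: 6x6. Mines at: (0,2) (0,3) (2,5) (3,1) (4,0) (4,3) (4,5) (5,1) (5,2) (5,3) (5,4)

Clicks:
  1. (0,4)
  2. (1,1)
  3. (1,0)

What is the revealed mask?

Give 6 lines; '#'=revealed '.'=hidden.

Answer: ##..#.
##....
##....
......
......
......

Derivation:
Click 1 (0,4) count=1: revealed 1 new [(0,4)] -> total=1
Click 2 (1,1) count=1: revealed 1 new [(1,1)] -> total=2
Click 3 (1,0) count=0: revealed 5 new [(0,0) (0,1) (1,0) (2,0) (2,1)] -> total=7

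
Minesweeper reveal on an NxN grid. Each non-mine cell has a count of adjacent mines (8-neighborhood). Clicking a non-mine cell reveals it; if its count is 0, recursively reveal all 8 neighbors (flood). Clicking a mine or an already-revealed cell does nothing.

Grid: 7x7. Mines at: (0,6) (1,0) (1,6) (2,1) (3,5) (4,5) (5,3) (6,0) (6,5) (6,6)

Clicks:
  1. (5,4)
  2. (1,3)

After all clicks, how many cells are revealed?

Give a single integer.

Click 1 (5,4) count=3: revealed 1 new [(5,4)] -> total=1
Click 2 (1,3) count=0: revealed 20 new [(0,1) (0,2) (0,3) (0,4) (0,5) (1,1) (1,2) (1,3) (1,4) (1,5) (2,2) (2,3) (2,4) (2,5) (3,2) (3,3) (3,4) (4,2) (4,3) (4,4)] -> total=21

Answer: 21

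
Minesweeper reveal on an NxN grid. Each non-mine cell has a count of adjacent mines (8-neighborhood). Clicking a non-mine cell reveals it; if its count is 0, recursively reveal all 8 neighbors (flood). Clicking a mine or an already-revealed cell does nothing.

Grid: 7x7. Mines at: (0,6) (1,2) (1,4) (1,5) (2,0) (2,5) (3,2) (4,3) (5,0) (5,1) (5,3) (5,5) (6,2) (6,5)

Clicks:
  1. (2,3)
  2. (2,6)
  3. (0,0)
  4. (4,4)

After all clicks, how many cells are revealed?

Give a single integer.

Click 1 (2,3) count=3: revealed 1 new [(2,3)] -> total=1
Click 2 (2,6) count=2: revealed 1 new [(2,6)] -> total=2
Click 3 (0,0) count=0: revealed 4 new [(0,0) (0,1) (1,0) (1,1)] -> total=6
Click 4 (4,4) count=3: revealed 1 new [(4,4)] -> total=7

Answer: 7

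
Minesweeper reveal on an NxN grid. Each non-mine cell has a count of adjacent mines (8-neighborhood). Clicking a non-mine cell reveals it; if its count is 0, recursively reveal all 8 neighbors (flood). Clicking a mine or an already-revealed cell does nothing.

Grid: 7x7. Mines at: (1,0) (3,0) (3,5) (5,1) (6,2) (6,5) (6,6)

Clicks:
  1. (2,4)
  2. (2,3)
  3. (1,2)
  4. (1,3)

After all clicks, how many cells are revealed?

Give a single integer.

Click 1 (2,4) count=1: revealed 1 new [(2,4)] -> total=1
Click 2 (2,3) count=0: revealed 28 new [(0,1) (0,2) (0,3) (0,4) (0,5) (0,6) (1,1) (1,2) (1,3) (1,4) (1,5) (1,6) (2,1) (2,2) (2,3) (2,5) (2,6) (3,1) (3,2) (3,3) (3,4) (4,1) (4,2) (4,3) (4,4) (5,2) (5,3) (5,4)] -> total=29
Click 3 (1,2) count=0: revealed 0 new [(none)] -> total=29
Click 4 (1,3) count=0: revealed 0 new [(none)] -> total=29

Answer: 29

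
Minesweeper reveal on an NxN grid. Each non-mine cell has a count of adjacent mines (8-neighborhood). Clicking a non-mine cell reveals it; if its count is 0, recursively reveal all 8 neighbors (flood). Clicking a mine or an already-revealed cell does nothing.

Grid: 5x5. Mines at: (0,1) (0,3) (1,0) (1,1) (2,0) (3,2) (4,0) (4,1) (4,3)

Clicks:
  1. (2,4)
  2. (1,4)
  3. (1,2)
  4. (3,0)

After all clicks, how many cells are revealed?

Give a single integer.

Click 1 (2,4) count=0: revealed 6 new [(1,3) (1,4) (2,3) (2,4) (3,3) (3,4)] -> total=6
Click 2 (1,4) count=1: revealed 0 new [(none)] -> total=6
Click 3 (1,2) count=3: revealed 1 new [(1,2)] -> total=7
Click 4 (3,0) count=3: revealed 1 new [(3,0)] -> total=8

Answer: 8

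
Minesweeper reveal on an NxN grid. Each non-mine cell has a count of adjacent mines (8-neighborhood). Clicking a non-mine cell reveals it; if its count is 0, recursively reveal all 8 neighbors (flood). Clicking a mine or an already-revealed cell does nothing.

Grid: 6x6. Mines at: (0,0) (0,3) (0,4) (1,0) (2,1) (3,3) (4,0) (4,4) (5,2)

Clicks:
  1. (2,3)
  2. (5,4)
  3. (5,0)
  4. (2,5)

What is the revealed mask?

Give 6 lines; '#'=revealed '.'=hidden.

Click 1 (2,3) count=1: revealed 1 new [(2,3)] -> total=1
Click 2 (5,4) count=1: revealed 1 new [(5,4)] -> total=2
Click 3 (5,0) count=1: revealed 1 new [(5,0)] -> total=3
Click 4 (2,5) count=0: revealed 6 new [(1,4) (1,5) (2,4) (2,5) (3,4) (3,5)] -> total=9

Answer: ......
....##
...###
....##
......
#...#.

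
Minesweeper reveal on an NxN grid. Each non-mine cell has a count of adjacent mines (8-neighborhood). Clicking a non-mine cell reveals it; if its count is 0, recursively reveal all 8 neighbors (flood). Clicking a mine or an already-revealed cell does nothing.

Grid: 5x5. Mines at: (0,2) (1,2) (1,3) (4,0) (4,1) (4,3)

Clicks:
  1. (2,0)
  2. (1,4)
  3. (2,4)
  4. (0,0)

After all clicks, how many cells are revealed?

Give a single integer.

Answer: 10

Derivation:
Click 1 (2,0) count=0: revealed 8 new [(0,0) (0,1) (1,0) (1,1) (2,0) (2,1) (3,0) (3,1)] -> total=8
Click 2 (1,4) count=1: revealed 1 new [(1,4)] -> total=9
Click 3 (2,4) count=1: revealed 1 new [(2,4)] -> total=10
Click 4 (0,0) count=0: revealed 0 new [(none)] -> total=10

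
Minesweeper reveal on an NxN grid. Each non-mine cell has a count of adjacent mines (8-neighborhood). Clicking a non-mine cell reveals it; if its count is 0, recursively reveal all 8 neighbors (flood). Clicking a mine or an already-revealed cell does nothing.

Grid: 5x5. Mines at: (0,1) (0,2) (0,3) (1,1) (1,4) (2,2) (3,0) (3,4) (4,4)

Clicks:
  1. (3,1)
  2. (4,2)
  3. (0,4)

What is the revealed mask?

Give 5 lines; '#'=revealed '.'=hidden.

Answer: ....#
.....
.....
.###.
.###.

Derivation:
Click 1 (3,1) count=2: revealed 1 new [(3,1)] -> total=1
Click 2 (4,2) count=0: revealed 5 new [(3,2) (3,3) (4,1) (4,2) (4,3)] -> total=6
Click 3 (0,4) count=2: revealed 1 new [(0,4)] -> total=7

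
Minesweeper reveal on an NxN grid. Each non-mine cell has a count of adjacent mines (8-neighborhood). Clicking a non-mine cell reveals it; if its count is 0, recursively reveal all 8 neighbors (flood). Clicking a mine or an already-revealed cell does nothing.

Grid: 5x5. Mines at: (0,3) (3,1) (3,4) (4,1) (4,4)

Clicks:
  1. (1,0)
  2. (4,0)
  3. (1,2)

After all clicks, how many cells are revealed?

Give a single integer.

Answer: 10

Derivation:
Click 1 (1,0) count=0: revealed 9 new [(0,0) (0,1) (0,2) (1,0) (1,1) (1,2) (2,0) (2,1) (2,2)] -> total=9
Click 2 (4,0) count=2: revealed 1 new [(4,0)] -> total=10
Click 3 (1,2) count=1: revealed 0 new [(none)] -> total=10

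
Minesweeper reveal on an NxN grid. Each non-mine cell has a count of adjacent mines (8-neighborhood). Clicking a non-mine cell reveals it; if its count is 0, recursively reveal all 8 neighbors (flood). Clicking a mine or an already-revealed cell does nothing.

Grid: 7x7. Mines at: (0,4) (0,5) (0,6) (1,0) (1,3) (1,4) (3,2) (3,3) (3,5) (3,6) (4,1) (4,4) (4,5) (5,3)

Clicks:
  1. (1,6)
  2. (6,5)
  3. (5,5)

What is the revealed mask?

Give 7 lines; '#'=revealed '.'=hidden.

Click 1 (1,6) count=2: revealed 1 new [(1,6)] -> total=1
Click 2 (6,5) count=0: revealed 6 new [(5,4) (5,5) (5,6) (6,4) (6,5) (6,6)] -> total=7
Click 3 (5,5) count=2: revealed 0 new [(none)] -> total=7

Answer: .......
......#
.......
.......
.......
....###
....###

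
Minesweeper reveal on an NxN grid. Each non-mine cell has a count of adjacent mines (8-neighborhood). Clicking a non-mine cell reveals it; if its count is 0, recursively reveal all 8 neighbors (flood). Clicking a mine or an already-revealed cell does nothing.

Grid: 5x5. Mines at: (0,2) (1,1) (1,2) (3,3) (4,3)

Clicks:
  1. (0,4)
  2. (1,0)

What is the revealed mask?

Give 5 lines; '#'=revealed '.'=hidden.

Answer: ...##
#..##
...##
.....
.....

Derivation:
Click 1 (0,4) count=0: revealed 6 new [(0,3) (0,4) (1,3) (1,4) (2,3) (2,4)] -> total=6
Click 2 (1,0) count=1: revealed 1 new [(1,0)] -> total=7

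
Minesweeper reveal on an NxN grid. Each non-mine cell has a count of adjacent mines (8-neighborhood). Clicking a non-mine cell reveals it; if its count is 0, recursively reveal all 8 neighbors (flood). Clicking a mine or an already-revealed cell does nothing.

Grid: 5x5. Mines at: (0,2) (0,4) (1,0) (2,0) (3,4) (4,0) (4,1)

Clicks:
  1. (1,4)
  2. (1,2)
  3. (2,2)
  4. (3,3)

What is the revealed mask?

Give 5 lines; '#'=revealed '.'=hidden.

Click 1 (1,4) count=1: revealed 1 new [(1,4)] -> total=1
Click 2 (1,2) count=1: revealed 1 new [(1,2)] -> total=2
Click 3 (2,2) count=0: revealed 8 new [(1,1) (1,3) (2,1) (2,2) (2,3) (3,1) (3,2) (3,3)] -> total=10
Click 4 (3,3) count=1: revealed 0 new [(none)] -> total=10

Answer: .....
.####
.###.
.###.
.....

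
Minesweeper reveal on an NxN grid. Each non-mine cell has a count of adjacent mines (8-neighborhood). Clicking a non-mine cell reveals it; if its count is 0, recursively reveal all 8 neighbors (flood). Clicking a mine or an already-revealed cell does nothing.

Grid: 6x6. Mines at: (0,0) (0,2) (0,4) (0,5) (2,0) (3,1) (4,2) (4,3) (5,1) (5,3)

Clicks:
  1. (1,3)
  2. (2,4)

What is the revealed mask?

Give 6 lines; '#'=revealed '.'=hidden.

Answer: ......
..####
..####
..####
....##
....##

Derivation:
Click 1 (1,3) count=2: revealed 1 new [(1,3)] -> total=1
Click 2 (2,4) count=0: revealed 15 new [(1,2) (1,4) (1,5) (2,2) (2,3) (2,4) (2,5) (3,2) (3,3) (3,4) (3,5) (4,4) (4,5) (5,4) (5,5)] -> total=16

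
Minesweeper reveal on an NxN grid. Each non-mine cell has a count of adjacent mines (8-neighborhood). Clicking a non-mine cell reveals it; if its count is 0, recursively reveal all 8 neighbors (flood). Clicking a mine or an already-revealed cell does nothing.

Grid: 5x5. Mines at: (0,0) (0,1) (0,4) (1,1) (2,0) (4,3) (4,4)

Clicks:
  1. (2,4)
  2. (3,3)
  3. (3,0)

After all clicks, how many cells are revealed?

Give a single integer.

Answer: 10

Derivation:
Click 1 (2,4) count=0: revealed 9 new [(1,2) (1,3) (1,4) (2,2) (2,3) (2,4) (3,2) (3,3) (3,4)] -> total=9
Click 2 (3,3) count=2: revealed 0 new [(none)] -> total=9
Click 3 (3,0) count=1: revealed 1 new [(3,0)] -> total=10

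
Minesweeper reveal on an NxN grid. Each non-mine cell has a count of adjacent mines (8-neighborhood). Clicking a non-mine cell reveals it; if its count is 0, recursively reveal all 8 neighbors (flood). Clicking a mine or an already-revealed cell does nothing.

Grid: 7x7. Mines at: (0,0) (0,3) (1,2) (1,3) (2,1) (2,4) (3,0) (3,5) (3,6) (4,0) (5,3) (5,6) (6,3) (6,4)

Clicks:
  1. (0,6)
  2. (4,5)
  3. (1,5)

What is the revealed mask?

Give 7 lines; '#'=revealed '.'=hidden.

Click 1 (0,6) count=0: revealed 8 new [(0,4) (0,5) (0,6) (1,4) (1,5) (1,6) (2,5) (2,6)] -> total=8
Click 2 (4,5) count=3: revealed 1 new [(4,5)] -> total=9
Click 3 (1,5) count=1: revealed 0 new [(none)] -> total=9

Answer: ....###
....###
.....##
.......
.....#.
.......
.......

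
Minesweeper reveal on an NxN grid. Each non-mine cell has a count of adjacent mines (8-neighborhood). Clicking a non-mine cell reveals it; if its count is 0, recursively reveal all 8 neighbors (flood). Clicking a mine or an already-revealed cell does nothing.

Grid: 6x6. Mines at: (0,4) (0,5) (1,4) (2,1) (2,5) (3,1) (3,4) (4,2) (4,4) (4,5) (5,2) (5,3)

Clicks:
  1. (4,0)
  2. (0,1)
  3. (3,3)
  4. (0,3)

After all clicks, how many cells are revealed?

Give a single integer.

Answer: 10

Derivation:
Click 1 (4,0) count=1: revealed 1 new [(4,0)] -> total=1
Click 2 (0,1) count=0: revealed 8 new [(0,0) (0,1) (0,2) (0,3) (1,0) (1,1) (1,2) (1,3)] -> total=9
Click 3 (3,3) count=3: revealed 1 new [(3,3)] -> total=10
Click 4 (0,3) count=2: revealed 0 new [(none)] -> total=10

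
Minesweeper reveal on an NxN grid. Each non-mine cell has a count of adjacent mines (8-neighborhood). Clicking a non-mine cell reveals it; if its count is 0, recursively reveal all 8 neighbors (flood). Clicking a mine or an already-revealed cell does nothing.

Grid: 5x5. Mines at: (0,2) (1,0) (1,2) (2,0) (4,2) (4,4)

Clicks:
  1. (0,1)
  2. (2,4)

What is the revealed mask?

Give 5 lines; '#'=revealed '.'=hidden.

Click 1 (0,1) count=3: revealed 1 new [(0,1)] -> total=1
Click 2 (2,4) count=0: revealed 8 new [(0,3) (0,4) (1,3) (1,4) (2,3) (2,4) (3,3) (3,4)] -> total=9

Answer: .#.##
...##
...##
...##
.....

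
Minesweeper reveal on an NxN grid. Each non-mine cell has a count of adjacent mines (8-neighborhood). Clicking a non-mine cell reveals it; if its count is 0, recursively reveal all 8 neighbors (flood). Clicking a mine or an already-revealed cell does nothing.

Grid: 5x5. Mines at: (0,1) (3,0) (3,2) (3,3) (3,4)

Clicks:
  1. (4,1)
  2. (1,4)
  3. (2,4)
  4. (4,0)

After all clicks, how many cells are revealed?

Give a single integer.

Click 1 (4,1) count=2: revealed 1 new [(4,1)] -> total=1
Click 2 (1,4) count=0: revealed 9 new [(0,2) (0,3) (0,4) (1,2) (1,3) (1,4) (2,2) (2,3) (2,4)] -> total=10
Click 3 (2,4) count=2: revealed 0 new [(none)] -> total=10
Click 4 (4,0) count=1: revealed 1 new [(4,0)] -> total=11

Answer: 11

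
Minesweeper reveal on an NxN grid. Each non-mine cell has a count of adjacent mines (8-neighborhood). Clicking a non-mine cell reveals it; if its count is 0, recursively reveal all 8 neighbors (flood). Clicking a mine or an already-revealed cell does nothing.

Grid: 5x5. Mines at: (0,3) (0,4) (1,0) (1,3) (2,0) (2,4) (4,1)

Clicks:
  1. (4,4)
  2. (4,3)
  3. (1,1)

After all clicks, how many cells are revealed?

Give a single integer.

Click 1 (4,4) count=0: revealed 6 new [(3,2) (3,3) (3,4) (4,2) (4,3) (4,4)] -> total=6
Click 2 (4,3) count=0: revealed 0 new [(none)] -> total=6
Click 3 (1,1) count=2: revealed 1 new [(1,1)] -> total=7

Answer: 7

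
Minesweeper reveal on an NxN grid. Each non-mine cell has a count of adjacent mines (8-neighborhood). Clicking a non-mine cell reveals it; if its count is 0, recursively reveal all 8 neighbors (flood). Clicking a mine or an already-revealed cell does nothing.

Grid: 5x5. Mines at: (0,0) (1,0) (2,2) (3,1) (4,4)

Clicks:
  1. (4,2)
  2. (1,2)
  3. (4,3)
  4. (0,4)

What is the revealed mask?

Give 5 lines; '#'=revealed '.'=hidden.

Answer: .####
.####
...##
...##
..##.

Derivation:
Click 1 (4,2) count=1: revealed 1 new [(4,2)] -> total=1
Click 2 (1,2) count=1: revealed 1 new [(1,2)] -> total=2
Click 3 (4,3) count=1: revealed 1 new [(4,3)] -> total=3
Click 4 (0,4) count=0: revealed 11 new [(0,1) (0,2) (0,3) (0,4) (1,1) (1,3) (1,4) (2,3) (2,4) (3,3) (3,4)] -> total=14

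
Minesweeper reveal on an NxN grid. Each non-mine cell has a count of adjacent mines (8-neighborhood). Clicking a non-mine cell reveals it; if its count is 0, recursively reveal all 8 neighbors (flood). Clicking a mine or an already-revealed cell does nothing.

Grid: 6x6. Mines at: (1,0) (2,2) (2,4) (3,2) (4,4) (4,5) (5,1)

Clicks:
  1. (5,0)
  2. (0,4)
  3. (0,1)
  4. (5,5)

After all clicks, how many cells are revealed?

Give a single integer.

Answer: 12

Derivation:
Click 1 (5,0) count=1: revealed 1 new [(5,0)] -> total=1
Click 2 (0,4) count=0: revealed 10 new [(0,1) (0,2) (0,3) (0,4) (0,5) (1,1) (1,2) (1,3) (1,4) (1,5)] -> total=11
Click 3 (0,1) count=1: revealed 0 new [(none)] -> total=11
Click 4 (5,5) count=2: revealed 1 new [(5,5)] -> total=12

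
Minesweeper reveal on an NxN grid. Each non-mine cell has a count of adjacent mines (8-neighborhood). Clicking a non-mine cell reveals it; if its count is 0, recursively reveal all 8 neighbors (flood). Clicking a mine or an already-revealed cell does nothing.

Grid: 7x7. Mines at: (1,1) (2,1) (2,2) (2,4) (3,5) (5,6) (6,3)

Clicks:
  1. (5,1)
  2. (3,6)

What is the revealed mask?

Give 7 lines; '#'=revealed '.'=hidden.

Answer: .......
.......
.......
#####.#
#####..
#####..
###....

Derivation:
Click 1 (5,1) count=0: revealed 18 new [(3,0) (3,1) (3,2) (3,3) (3,4) (4,0) (4,1) (4,2) (4,3) (4,4) (5,0) (5,1) (5,2) (5,3) (5,4) (6,0) (6,1) (6,2)] -> total=18
Click 2 (3,6) count=1: revealed 1 new [(3,6)] -> total=19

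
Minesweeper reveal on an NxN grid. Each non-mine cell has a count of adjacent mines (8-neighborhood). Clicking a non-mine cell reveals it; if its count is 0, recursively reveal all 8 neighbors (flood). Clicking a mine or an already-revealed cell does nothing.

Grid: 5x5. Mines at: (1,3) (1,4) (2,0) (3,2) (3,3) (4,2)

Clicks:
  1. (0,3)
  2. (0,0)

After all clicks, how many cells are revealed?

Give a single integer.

Answer: 7

Derivation:
Click 1 (0,3) count=2: revealed 1 new [(0,3)] -> total=1
Click 2 (0,0) count=0: revealed 6 new [(0,0) (0,1) (0,2) (1,0) (1,1) (1,2)] -> total=7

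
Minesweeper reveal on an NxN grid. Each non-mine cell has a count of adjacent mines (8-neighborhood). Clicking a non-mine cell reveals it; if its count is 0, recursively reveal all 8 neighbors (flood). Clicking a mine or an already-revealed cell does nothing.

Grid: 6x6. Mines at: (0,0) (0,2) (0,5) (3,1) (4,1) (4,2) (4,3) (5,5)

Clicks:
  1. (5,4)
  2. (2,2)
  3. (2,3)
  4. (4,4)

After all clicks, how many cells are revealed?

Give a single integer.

Answer: 15

Derivation:
Click 1 (5,4) count=2: revealed 1 new [(5,4)] -> total=1
Click 2 (2,2) count=1: revealed 1 new [(2,2)] -> total=2
Click 3 (2,3) count=0: revealed 13 new [(1,2) (1,3) (1,4) (1,5) (2,3) (2,4) (2,5) (3,2) (3,3) (3,4) (3,5) (4,4) (4,5)] -> total=15
Click 4 (4,4) count=2: revealed 0 new [(none)] -> total=15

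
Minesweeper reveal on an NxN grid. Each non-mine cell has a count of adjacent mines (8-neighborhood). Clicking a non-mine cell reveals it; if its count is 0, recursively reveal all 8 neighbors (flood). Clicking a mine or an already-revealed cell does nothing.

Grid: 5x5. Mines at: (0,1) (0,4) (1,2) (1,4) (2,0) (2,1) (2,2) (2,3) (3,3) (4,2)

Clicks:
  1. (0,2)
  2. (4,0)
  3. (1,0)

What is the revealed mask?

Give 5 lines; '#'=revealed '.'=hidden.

Click 1 (0,2) count=2: revealed 1 new [(0,2)] -> total=1
Click 2 (4,0) count=0: revealed 4 new [(3,0) (3,1) (4,0) (4,1)] -> total=5
Click 3 (1,0) count=3: revealed 1 new [(1,0)] -> total=6

Answer: ..#..
#....
.....
##...
##...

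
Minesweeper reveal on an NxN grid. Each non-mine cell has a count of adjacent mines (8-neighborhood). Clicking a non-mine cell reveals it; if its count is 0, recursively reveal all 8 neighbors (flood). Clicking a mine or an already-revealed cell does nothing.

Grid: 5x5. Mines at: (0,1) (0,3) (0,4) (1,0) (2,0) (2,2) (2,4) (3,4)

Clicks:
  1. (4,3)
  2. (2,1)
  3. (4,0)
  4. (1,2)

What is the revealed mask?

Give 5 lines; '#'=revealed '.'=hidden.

Answer: .....
..#..
.#...
####.
####.

Derivation:
Click 1 (4,3) count=1: revealed 1 new [(4,3)] -> total=1
Click 2 (2,1) count=3: revealed 1 new [(2,1)] -> total=2
Click 3 (4,0) count=0: revealed 7 new [(3,0) (3,1) (3,2) (3,3) (4,0) (4,1) (4,2)] -> total=9
Click 4 (1,2) count=3: revealed 1 new [(1,2)] -> total=10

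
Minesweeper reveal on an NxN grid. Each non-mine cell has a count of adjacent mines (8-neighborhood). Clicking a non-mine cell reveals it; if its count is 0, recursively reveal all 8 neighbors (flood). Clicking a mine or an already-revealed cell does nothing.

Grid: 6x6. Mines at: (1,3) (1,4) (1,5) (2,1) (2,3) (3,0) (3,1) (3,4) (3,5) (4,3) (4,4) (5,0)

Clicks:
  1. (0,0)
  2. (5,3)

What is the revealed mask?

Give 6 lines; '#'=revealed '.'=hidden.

Answer: ###...
###...
......
......
......
...#..

Derivation:
Click 1 (0,0) count=0: revealed 6 new [(0,0) (0,1) (0,2) (1,0) (1,1) (1,2)] -> total=6
Click 2 (5,3) count=2: revealed 1 new [(5,3)] -> total=7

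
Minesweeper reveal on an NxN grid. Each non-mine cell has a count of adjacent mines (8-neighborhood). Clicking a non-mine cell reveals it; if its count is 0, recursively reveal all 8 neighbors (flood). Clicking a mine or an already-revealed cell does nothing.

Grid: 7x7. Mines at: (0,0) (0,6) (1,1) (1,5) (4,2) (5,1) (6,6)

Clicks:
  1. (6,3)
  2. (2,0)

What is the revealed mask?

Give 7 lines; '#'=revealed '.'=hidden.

Click 1 (6,3) count=0: revealed 29 new [(0,2) (0,3) (0,4) (1,2) (1,3) (1,4) (2,2) (2,3) (2,4) (2,5) (2,6) (3,2) (3,3) (3,4) (3,5) (3,6) (4,3) (4,4) (4,5) (4,6) (5,2) (5,3) (5,4) (5,5) (5,6) (6,2) (6,3) (6,4) (6,5)] -> total=29
Click 2 (2,0) count=1: revealed 1 new [(2,0)] -> total=30

Answer: ..###..
..###..
#.#####
..#####
...####
..#####
..####.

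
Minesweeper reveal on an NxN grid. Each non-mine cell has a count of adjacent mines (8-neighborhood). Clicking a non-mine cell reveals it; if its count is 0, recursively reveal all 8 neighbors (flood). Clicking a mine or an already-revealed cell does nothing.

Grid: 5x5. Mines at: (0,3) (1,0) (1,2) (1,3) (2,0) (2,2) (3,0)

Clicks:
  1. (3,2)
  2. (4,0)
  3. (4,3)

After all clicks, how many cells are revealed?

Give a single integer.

Click 1 (3,2) count=1: revealed 1 new [(3,2)] -> total=1
Click 2 (4,0) count=1: revealed 1 new [(4,0)] -> total=2
Click 3 (4,3) count=0: revealed 9 new [(2,3) (2,4) (3,1) (3,3) (3,4) (4,1) (4,2) (4,3) (4,4)] -> total=11

Answer: 11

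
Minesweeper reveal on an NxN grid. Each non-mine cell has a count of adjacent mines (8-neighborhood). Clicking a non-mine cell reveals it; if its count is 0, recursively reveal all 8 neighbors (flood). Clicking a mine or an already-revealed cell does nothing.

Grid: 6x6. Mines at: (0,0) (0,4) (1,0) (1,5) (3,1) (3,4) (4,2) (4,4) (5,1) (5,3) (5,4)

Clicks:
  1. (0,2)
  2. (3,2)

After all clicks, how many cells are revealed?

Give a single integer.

Answer: 10

Derivation:
Click 1 (0,2) count=0: revealed 9 new [(0,1) (0,2) (0,3) (1,1) (1,2) (1,3) (2,1) (2,2) (2,3)] -> total=9
Click 2 (3,2) count=2: revealed 1 new [(3,2)] -> total=10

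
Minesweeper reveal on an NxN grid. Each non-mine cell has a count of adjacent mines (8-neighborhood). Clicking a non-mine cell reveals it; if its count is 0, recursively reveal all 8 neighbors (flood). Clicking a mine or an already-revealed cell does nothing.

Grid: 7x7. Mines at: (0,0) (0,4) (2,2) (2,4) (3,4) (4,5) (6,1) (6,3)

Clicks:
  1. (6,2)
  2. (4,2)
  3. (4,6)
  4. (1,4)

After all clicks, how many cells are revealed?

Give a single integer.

Answer: 19

Derivation:
Click 1 (6,2) count=2: revealed 1 new [(6,2)] -> total=1
Click 2 (4,2) count=0: revealed 16 new [(1,0) (1,1) (2,0) (2,1) (3,0) (3,1) (3,2) (3,3) (4,0) (4,1) (4,2) (4,3) (5,0) (5,1) (5,2) (5,3)] -> total=17
Click 3 (4,6) count=1: revealed 1 new [(4,6)] -> total=18
Click 4 (1,4) count=2: revealed 1 new [(1,4)] -> total=19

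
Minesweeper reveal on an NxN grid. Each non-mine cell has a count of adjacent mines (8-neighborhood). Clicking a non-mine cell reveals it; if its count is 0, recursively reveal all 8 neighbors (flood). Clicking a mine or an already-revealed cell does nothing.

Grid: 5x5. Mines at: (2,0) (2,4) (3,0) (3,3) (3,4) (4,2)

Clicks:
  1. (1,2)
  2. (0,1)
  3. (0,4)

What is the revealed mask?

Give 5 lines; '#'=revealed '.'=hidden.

Click 1 (1,2) count=0: revealed 13 new [(0,0) (0,1) (0,2) (0,3) (0,4) (1,0) (1,1) (1,2) (1,3) (1,4) (2,1) (2,2) (2,3)] -> total=13
Click 2 (0,1) count=0: revealed 0 new [(none)] -> total=13
Click 3 (0,4) count=0: revealed 0 new [(none)] -> total=13

Answer: #####
#####
.###.
.....
.....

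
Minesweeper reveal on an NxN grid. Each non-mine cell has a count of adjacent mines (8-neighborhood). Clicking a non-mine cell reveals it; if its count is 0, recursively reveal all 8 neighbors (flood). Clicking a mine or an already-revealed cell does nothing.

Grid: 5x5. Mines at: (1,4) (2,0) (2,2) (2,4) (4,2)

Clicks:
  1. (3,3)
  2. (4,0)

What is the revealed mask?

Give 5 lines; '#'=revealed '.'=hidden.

Click 1 (3,3) count=3: revealed 1 new [(3,3)] -> total=1
Click 2 (4,0) count=0: revealed 4 new [(3,0) (3,1) (4,0) (4,1)] -> total=5

Answer: .....
.....
.....
##.#.
##...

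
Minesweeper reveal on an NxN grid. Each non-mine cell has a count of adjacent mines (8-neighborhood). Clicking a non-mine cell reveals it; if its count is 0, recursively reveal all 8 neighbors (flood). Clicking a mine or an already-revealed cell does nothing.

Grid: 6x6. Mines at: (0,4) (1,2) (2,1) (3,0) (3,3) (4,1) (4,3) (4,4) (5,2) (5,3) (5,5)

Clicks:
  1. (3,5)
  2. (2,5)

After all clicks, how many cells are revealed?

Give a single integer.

Click 1 (3,5) count=1: revealed 1 new [(3,5)] -> total=1
Click 2 (2,5) count=0: revealed 5 new [(1,4) (1,5) (2,4) (2,5) (3,4)] -> total=6

Answer: 6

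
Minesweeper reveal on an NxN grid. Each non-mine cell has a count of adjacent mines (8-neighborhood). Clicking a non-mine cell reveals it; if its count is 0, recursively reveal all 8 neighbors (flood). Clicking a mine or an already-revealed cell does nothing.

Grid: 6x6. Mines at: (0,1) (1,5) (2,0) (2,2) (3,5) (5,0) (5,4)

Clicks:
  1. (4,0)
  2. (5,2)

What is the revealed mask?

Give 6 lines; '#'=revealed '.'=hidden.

Answer: ......
......
......
.###..
####..
.###..

Derivation:
Click 1 (4,0) count=1: revealed 1 new [(4,0)] -> total=1
Click 2 (5,2) count=0: revealed 9 new [(3,1) (3,2) (3,3) (4,1) (4,2) (4,3) (5,1) (5,2) (5,3)] -> total=10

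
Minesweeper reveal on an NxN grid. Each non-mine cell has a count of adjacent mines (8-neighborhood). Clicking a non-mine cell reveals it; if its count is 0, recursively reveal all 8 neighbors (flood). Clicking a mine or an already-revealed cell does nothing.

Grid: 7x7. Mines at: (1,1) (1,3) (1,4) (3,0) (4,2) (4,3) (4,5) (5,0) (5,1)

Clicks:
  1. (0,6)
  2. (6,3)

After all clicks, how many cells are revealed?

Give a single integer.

Click 1 (0,6) count=0: revealed 8 new [(0,5) (0,6) (1,5) (1,6) (2,5) (2,6) (3,5) (3,6)] -> total=8
Click 2 (6,3) count=0: revealed 10 new [(5,2) (5,3) (5,4) (5,5) (5,6) (6,2) (6,3) (6,4) (6,5) (6,6)] -> total=18

Answer: 18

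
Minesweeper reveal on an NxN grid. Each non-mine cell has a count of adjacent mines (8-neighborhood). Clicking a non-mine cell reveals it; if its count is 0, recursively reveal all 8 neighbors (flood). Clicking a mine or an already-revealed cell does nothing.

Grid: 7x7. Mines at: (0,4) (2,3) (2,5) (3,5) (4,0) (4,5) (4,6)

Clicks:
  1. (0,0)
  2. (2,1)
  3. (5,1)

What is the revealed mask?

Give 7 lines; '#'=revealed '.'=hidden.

Answer: ####...
####...
###....
###....
.......
.#.....
.......

Derivation:
Click 1 (0,0) count=0: revealed 14 new [(0,0) (0,1) (0,2) (0,3) (1,0) (1,1) (1,2) (1,3) (2,0) (2,1) (2,2) (3,0) (3,1) (3,2)] -> total=14
Click 2 (2,1) count=0: revealed 0 new [(none)] -> total=14
Click 3 (5,1) count=1: revealed 1 new [(5,1)] -> total=15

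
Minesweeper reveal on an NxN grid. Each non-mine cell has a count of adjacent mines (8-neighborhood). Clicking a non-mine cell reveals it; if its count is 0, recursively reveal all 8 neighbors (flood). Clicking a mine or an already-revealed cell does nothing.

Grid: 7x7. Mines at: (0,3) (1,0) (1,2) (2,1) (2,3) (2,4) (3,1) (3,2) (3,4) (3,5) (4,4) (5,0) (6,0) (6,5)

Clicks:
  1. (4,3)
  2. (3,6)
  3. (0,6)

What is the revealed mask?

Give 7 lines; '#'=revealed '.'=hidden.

Click 1 (4,3) count=3: revealed 1 new [(4,3)] -> total=1
Click 2 (3,6) count=1: revealed 1 new [(3,6)] -> total=2
Click 3 (0,6) count=0: revealed 8 new [(0,4) (0,5) (0,6) (1,4) (1,5) (1,6) (2,5) (2,6)] -> total=10

Answer: ....###
....###
.....##
......#
...#...
.......
.......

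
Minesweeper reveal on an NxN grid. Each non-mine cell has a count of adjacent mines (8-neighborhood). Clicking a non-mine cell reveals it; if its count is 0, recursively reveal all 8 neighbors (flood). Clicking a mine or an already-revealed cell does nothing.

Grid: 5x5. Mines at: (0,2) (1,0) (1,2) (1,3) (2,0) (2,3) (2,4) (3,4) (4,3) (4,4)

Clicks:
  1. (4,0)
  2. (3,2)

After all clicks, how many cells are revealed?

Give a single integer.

Answer: 6

Derivation:
Click 1 (4,0) count=0: revealed 6 new [(3,0) (3,1) (3,2) (4,0) (4,1) (4,2)] -> total=6
Click 2 (3,2) count=2: revealed 0 new [(none)] -> total=6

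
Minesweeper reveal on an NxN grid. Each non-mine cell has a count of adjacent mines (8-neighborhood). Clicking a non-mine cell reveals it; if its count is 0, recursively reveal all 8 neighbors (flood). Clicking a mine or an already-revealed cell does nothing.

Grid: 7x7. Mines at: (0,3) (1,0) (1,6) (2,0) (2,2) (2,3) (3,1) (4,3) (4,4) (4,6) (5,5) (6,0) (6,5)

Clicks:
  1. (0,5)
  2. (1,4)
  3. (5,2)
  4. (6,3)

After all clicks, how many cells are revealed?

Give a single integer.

Answer: 10

Derivation:
Click 1 (0,5) count=1: revealed 1 new [(0,5)] -> total=1
Click 2 (1,4) count=2: revealed 1 new [(1,4)] -> total=2
Click 3 (5,2) count=1: revealed 1 new [(5,2)] -> total=3
Click 4 (6,3) count=0: revealed 7 new [(5,1) (5,3) (5,4) (6,1) (6,2) (6,3) (6,4)] -> total=10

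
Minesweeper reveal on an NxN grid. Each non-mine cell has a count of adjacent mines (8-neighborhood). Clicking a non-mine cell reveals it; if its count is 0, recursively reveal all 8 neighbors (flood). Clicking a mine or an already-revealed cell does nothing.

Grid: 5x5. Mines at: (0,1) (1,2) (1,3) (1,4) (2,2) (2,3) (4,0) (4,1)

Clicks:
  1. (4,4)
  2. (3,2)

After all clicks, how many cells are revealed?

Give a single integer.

Click 1 (4,4) count=0: revealed 6 new [(3,2) (3,3) (3,4) (4,2) (4,3) (4,4)] -> total=6
Click 2 (3,2) count=3: revealed 0 new [(none)] -> total=6

Answer: 6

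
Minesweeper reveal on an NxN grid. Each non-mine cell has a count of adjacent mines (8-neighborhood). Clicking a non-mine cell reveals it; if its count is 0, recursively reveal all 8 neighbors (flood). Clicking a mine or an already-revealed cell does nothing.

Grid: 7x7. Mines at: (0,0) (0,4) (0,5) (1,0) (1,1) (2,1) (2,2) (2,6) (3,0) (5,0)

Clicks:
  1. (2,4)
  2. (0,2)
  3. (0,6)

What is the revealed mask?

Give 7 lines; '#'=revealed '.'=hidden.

Click 1 (2,4) count=0: revealed 30 new [(1,3) (1,4) (1,5) (2,3) (2,4) (2,5) (3,1) (3,2) (3,3) (3,4) (3,5) (3,6) (4,1) (4,2) (4,3) (4,4) (4,5) (4,6) (5,1) (5,2) (5,3) (5,4) (5,5) (5,6) (6,1) (6,2) (6,3) (6,4) (6,5) (6,6)] -> total=30
Click 2 (0,2) count=1: revealed 1 new [(0,2)] -> total=31
Click 3 (0,6) count=1: revealed 1 new [(0,6)] -> total=32

Answer: ..#...#
...###.
...###.
.######
.######
.######
.######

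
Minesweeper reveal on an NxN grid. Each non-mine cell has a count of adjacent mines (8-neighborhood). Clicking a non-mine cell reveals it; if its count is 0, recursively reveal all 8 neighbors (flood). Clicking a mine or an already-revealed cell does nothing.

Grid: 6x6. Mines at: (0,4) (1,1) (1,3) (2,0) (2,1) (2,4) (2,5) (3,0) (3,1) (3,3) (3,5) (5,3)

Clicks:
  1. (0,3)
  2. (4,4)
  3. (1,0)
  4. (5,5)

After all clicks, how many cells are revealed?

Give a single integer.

Answer: 6

Derivation:
Click 1 (0,3) count=2: revealed 1 new [(0,3)] -> total=1
Click 2 (4,4) count=3: revealed 1 new [(4,4)] -> total=2
Click 3 (1,0) count=3: revealed 1 new [(1,0)] -> total=3
Click 4 (5,5) count=0: revealed 3 new [(4,5) (5,4) (5,5)] -> total=6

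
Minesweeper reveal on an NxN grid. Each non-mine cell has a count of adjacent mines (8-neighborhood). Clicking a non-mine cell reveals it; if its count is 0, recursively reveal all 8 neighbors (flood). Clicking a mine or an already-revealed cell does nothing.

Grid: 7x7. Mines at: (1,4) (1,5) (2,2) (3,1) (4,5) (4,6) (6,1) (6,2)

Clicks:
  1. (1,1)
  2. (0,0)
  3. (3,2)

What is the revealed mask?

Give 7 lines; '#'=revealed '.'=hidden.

Click 1 (1,1) count=1: revealed 1 new [(1,1)] -> total=1
Click 2 (0,0) count=0: revealed 9 new [(0,0) (0,1) (0,2) (0,3) (1,0) (1,2) (1,3) (2,0) (2,1)] -> total=10
Click 3 (3,2) count=2: revealed 1 new [(3,2)] -> total=11

Answer: ####...
####...
##.....
..#....
.......
.......
.......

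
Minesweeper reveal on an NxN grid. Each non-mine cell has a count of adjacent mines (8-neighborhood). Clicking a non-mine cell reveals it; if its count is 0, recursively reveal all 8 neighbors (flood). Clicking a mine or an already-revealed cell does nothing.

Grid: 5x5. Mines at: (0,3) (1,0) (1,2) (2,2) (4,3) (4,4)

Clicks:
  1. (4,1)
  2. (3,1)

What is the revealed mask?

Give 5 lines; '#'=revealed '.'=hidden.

Answer: .....
.....
##...
###..
###..

Derivation:
Click 1 (4,1) count=0: revealed 8 new [(2,0) (2,1) (3,0) (3,1) (3,2) (4,0) (4,1) (4,2)] -> total=8
Click 2 (3,1) count=1: revealed 0 new [(none)] -> total=8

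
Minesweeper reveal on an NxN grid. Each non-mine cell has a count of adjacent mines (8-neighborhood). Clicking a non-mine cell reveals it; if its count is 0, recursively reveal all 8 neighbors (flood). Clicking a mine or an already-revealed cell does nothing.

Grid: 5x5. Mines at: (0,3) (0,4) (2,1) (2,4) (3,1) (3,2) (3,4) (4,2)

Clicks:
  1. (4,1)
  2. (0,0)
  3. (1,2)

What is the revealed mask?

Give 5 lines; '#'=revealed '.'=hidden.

Answer: ###..
###..
.....
.....
.#...

Derivation:
Click 1 (4,1) count=3: revealed 1 new [(4,1)] -> total=1
Click 2 (0,0) count=0: revealed 6 new [(0,0) (0,1) (0,2) (1,0) (1,1) (1,2)] -> total=7
Click 3 (1,2) count=2: revealed 0 new [(none)] -> total=7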